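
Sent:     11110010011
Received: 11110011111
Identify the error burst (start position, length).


XOR: 00000001100

Burst at position 7, length 2


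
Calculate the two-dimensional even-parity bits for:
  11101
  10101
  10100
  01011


Row parities: 0101
Column parities: 10111

Row P: 0101, Col P: 10111, Corner: 0


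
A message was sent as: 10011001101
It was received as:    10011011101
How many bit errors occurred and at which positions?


XOR: 00000010000

1 error(s) at position(s): 6


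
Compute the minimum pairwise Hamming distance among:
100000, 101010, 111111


Comparing all pairs, minimum distance: 2
Can detect 1 errors, correct 0 errors

2


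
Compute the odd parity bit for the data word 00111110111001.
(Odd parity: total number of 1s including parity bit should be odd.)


Number of 1s in data: 9
Parity bit: 0

0


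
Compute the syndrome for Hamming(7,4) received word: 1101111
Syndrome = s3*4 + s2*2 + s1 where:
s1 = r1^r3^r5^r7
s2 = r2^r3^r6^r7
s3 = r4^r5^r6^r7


s1=1, s2=1, s3=0

Syndrome = 3 (error at position 3)


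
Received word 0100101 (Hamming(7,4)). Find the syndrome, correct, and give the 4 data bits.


Syndrome = 0: no error detected

Data: 0101 (no errors)


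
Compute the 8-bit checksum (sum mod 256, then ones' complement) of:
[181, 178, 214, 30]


Sum = 603 mod 256 = 91
Complement = 164

164


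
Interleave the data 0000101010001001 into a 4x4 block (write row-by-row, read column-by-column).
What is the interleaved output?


Matrix:
  0000
  1010
  1000
  1001
Read columns: 0111000001000001

0111000001000001


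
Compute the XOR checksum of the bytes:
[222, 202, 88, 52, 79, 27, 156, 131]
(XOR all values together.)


XOR chain: 222 ^ 202 ^ 88 ^ 52 ^ 79 ^ 27 ^ 156 ^ 131 = 51

51


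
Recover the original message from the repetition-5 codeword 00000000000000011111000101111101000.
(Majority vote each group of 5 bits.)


Groups: 00000, 00000, 00000, 11111, 00010, 11111, 01000
Majority votes: 0001010

0001010


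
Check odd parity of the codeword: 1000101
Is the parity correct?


Number of 1s: 3

Yes, parity is correct (3 ones)


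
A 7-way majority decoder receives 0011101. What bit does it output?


Ones: 4 out of 7
Threshold: 4

1 (4/7 voted 1)


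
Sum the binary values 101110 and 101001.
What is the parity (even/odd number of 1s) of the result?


101110 = 46
101001 = 41
Sum = 87 = 1010111
1s count = 5

odd parity (5 ones in 1010111)


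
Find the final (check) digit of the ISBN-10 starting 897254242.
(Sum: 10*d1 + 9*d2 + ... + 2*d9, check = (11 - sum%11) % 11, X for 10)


Weighted sum: 305
305 mod 11 = 8

Check digit: 3


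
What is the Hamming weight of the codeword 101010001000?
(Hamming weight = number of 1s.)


Counting 1s in 101010001000

4


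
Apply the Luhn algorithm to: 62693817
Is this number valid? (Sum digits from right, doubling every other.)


Luhn sum = 40
40 mod 10 = 0

Valid (Luhn sum mod 10 = 0)


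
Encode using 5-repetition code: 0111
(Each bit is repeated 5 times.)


Each bit -> 5 copies

00000111111111111111


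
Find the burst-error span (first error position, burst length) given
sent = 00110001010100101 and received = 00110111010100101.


XOR: 00000110000000000

Burst at position 5, length 2


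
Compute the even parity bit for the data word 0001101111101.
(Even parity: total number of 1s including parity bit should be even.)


Number of 1s in data: 8
Parity bit: 0

0


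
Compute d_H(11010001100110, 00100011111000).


XOR: 11110010011110
Count of 1s: 9

9


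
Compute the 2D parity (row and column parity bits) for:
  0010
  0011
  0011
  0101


Row parities: 1000
Column parities: 0111

Row P: 1000, Col P: 0111, Corner: 1


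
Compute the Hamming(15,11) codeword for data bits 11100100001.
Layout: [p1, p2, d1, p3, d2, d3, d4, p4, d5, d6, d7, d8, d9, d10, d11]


Parity bits: p1=1, p2=0, p3=1, p4=0

101111000100001


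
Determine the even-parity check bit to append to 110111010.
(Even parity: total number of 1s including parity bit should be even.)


Number of 1s in data: 6
Parity bit: 0

0


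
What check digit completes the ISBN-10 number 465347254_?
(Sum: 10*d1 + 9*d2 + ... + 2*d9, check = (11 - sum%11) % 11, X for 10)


Weighted sum: 245
245 mod 11 = 3

Check digit: 8


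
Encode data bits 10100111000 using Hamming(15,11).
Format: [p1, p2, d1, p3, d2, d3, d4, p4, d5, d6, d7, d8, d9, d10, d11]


Parity bits: p1=0, p2=0, p3=0, p4=1

001001010111000


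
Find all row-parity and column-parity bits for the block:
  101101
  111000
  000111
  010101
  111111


Row parities: 01110
Column parities: 111000

Row P: 01110, Col P: 111000, Corner: 1


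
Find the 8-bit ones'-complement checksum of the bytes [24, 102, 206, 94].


Sum = 426 mod 256 = 170
Complement = 85

85


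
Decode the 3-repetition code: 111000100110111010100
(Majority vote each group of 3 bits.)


Groups: 111, 000, 100, 110, 111, 010, 100
Majority votes: 1001100

1001100


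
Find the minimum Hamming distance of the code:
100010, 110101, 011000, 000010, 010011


Comparing all pairs, minimum distance: 1
Can detect 0 errors, correct 0 errors

1


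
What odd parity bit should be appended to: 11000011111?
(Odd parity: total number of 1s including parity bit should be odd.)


Number of 1s in data: 7
Parity bit: 0

0


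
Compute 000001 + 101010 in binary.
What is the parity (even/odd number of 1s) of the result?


000001 = 1
101010 = 42
Sum = 43 = 101011
1s count = 4

even parity (4 ones in 101011)


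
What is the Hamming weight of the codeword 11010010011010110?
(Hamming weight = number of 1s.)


Counting 1s in 11010010011010110

9


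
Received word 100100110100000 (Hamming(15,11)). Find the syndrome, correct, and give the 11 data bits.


Syndrome = 0: no error detected

Data: 00010100000 (no errors)


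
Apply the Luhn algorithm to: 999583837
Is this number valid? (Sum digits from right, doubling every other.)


Luhn sum = 63
63 mod 10 = 3

Invalid (Luhn sum mod 10 = 3)


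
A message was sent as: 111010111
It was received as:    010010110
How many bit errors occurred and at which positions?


XOR: 101000001

3 error(s) at position(s): 0, 2, 8


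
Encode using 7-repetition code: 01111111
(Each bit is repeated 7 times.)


Each bit -> 7 copies

00000001111111111111111111111111111111111111111111111111


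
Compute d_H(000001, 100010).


XOR: 100011
Count of 1s: 3

3


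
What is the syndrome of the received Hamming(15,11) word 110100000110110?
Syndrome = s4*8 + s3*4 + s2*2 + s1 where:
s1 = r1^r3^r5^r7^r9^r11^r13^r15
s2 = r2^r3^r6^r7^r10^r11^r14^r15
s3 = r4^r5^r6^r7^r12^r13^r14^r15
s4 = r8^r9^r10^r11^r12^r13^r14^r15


s1=1, s2=0, s3=1, s4=0

Syndrome = 5 (error at position 5)


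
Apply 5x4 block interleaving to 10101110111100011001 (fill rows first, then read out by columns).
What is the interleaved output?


Matrix:
  1010
  1110
  1111
  0001
  1001
Read columns: 11101011001110000111

11101011001110000111


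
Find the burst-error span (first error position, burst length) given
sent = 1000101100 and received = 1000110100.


XOR: 0000011000

Burst at position 5, length 2


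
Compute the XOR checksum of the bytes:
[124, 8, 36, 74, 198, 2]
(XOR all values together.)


XOR chain: 124 ^ 8 ^ 36 ^ 74 ^ 198 ^ 2 = 222

222


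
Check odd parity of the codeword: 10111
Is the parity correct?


Number of 1s: 4

No, parity error (4 ones)


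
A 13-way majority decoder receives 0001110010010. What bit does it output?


Ones: 5 out of 13
Threshold: 7

0 (5/13 voted 1)


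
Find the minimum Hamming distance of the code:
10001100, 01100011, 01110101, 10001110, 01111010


Comparing all pairs, minimum distance: 1
Can detect 0 errors, correct 0 errors

1


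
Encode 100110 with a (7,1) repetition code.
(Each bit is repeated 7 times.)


Each bit -> 7 copies

111111100000000000000111111111111110000000


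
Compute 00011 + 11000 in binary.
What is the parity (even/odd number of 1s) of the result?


00011 = 3
11000 = 24
Sum = 27 = 11011
1s count = 4

even parity (4 ones in 11011)


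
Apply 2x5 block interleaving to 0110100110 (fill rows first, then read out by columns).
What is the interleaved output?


Matrix:
  01101
  00110
Read columns: 0010110110

0010110110


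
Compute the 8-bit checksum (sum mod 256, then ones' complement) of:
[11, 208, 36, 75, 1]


Sum = 331 mod 256 = 75
Complement = 180

180


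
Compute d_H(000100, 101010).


XOR: 101110
Count of 1s: 4

4


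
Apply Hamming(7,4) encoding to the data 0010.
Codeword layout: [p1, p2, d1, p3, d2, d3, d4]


Parity bits: p1=0, p2=1, p3=1

0101010


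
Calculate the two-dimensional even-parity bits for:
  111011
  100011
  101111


Row parities: 111
Column parities: 110111

Row P: 111, Col P: 110111, Corner: 1


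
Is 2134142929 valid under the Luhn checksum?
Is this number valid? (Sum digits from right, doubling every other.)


Luhn sum = 47
47 mod 10 = 7

Invalid (Luhn sum mod 10 = 7)


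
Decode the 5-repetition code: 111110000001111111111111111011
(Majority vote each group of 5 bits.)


Groups: 11111, 00000, 01111, 11111, 11111, 11011
Majority votes: 101111

101111


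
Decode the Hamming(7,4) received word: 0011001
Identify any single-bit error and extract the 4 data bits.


Syndrome = 0: no error detected

Data: 1001 (no errors)


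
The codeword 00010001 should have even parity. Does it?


Number of 1s: 2

Yes, parity is correct (2 ones)


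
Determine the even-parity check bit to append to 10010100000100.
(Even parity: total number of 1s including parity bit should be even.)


Number of 1s in data: 4
Parity bit: 0

0


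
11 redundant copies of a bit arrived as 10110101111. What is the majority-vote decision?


Ones: 8 out of 11
Threshold: 6

1 (8/11 voted 1)


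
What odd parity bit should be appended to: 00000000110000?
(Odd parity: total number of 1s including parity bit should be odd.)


Number of 1s in data: 2
Parity bit: 1

1


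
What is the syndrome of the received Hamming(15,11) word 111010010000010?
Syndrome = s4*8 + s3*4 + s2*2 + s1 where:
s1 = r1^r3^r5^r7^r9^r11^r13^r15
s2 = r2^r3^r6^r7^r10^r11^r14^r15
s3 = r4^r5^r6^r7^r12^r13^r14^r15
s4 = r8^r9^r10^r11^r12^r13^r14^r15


s1=1, s2=1, s3=0, s4=0

Syndrome = 3 (error at position 3)


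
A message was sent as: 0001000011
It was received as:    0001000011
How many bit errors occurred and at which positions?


XOR: 0000000000

0 errors (received matches sent)


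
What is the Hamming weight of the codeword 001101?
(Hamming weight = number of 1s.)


Counting 1s in 001101

3


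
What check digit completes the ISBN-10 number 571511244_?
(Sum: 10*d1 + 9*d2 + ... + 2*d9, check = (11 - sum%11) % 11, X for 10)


Weighted sum: 195
195 mod 11 = 8

Check digit: 3


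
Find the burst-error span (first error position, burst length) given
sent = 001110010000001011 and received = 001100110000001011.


XOR: 000010100000000000

Burst at position 4, length 3


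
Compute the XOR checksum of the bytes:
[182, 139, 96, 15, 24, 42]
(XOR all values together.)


XOR chain: 182 ^ 139 ^ 96 ^ 15 ^ 24 ^ 42 = 96

96


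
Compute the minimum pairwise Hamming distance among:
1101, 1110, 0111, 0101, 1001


Comparing all pairs, minimum distance: 1
Can detect 0 errors, correct 0 errors

1


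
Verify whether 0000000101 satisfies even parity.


Number of 1s: 2

Yes, parity is correct (2 ones)


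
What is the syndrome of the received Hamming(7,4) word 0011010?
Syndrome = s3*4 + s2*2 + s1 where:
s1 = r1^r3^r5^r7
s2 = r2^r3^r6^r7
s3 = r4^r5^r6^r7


s1=1, s2=0, s3=0

Syndrome = 1 (error at position 1)


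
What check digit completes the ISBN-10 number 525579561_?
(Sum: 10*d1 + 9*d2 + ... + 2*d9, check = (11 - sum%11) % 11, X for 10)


Weighted sum: 270
270 mod 11 = 6

Check digit: 5


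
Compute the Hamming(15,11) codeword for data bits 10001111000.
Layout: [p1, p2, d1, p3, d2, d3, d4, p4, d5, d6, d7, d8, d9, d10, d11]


Parity bits: p1=1, p2=1, p3=1, p4=0

111100001111000


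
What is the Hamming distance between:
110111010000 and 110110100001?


XOR: 000001110001
Count of 1s: 4

4


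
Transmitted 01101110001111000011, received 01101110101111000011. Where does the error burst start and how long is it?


XOR: 00000000100000000000

Burst at position 8, length 1


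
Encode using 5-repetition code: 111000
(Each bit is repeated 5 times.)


Each bit -> 5 copies

111111111111111000000000000000


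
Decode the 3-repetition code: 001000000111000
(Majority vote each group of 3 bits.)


Groups: 001, 000, 000, 111, 000
Majority votes: 00010

00010


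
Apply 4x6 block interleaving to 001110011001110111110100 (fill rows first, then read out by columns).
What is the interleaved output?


Matrix:
  001110
  011001
  110111
  110100
Read columns: 001101111100101110100110

001101111100101110100110


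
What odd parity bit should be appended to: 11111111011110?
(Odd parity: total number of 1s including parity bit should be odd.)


Number of 1s in data: 12
Parity bit: 1

1


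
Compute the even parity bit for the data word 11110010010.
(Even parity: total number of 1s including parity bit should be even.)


Number of 1s in data: 6
Parity bit: 0

0


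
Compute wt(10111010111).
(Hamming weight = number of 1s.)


Counting 1s in 10111010111

8


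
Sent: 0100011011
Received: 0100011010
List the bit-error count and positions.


XOR: 0000000001

1 error(s) at position(s): 9


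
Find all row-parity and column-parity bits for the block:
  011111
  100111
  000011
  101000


Row parities: 1000
Column parities: 010011

Row P: 1000, Col P: 010011, Corner: 1


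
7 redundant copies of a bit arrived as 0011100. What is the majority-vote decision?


Ones: 3 out of 7
Threshold: 4

0 (3/7 voted 1)


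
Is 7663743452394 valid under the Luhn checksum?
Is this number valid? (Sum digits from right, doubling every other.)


Luhn sum = 73
73 mod 10 = 3

Invalid (Luhn sum mod 10 = 3)


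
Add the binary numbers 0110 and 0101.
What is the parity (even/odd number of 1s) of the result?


0110 = 6
0101 = 5
Sum = 11 = 1011
1s count = 3

odd parity (3 ones in 1011)


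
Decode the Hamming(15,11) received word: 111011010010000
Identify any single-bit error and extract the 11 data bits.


Syndrome = 0: no error detected

Data: 11100010000 (no errors)


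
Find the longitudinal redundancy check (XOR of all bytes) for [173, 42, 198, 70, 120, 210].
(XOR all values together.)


XOR chain: 173 ^ 42 ^ 198 ^ 70 ^ 120 ^ 210 = 173

173


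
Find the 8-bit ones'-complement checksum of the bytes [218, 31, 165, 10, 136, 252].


Sum = 812 mod 256 = 44
Complement = 211

211


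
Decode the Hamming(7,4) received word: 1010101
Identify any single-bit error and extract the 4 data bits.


Syndrome = 0: no error detected

Data: 1101 (no errors)


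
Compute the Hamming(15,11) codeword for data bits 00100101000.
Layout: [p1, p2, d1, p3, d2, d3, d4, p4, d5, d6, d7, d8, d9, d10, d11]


Parity bits: p1=0, p2=0, p3=0, p4=0

000001000101000


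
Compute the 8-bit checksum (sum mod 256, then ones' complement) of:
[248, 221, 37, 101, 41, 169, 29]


Sum = 846 mod 256 = 78
Complement = 177

177


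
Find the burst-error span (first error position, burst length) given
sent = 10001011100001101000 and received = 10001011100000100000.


XOR: 00000000000001001000

Burst at position 13, length 4


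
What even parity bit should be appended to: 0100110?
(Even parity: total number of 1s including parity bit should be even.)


Number of 1s in data: 3
Parity bit: 1

1


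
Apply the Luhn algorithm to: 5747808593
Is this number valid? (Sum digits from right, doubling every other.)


Luhn sum = 54
54 mod 10 = 4

Invalid (Luhn sum mod 10 = 4)


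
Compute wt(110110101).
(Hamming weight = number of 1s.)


Counting 1s in 110110101

6


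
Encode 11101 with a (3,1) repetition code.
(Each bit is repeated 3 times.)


Each bit -> 3 copies

111111111000111


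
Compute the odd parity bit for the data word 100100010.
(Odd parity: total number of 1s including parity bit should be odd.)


Number of 1s in data: 3
Parity bit: 0

0


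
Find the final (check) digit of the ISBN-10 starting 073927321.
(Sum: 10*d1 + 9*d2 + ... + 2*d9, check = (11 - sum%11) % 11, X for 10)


Weighted sum: 217
217 mod 11 = 8

Check digit: 3


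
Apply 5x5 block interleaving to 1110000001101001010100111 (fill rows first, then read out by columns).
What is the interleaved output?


Matrix:
  11100
  00001
  10100
  10101
  00111
Read columns: 1011010000101110000101011

1011010000101110000101011


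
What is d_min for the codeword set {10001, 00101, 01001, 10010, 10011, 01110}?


Comparing all pairs, minimum distance: 1
Can detect 0 errors, correct 0 errors

1


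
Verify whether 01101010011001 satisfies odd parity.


Number of 1s: 7

Yes, parity is correct (7 ones)


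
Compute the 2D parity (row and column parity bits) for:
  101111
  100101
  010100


Row parities: 110
Column parities: 011110

Row P: 110, Col P: 011110, Corner: 0


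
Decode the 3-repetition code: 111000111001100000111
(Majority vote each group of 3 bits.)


Groups: 111, 000, 111, 001, 100, 000, 111
Majority votes: 1010001

1010001


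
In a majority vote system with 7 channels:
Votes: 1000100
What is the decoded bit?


Ones: 2 out of 7
Threshold: 4

0 (2/7 voted 1)


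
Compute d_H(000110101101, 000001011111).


XOR: 000111110010
Count of 1s: 6

6


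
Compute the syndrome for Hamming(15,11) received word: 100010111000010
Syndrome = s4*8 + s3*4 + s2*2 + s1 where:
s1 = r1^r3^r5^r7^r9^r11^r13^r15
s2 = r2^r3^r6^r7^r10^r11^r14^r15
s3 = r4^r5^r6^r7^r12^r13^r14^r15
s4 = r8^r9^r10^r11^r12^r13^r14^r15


s1=0, s2=0, s3=1, s4=1

Syndrome = 12 (error at position 12)


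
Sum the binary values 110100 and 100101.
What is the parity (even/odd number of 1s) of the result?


110100 = 52
100101 = 37
Sum = 89 = 1011001
1s count = 4

even parity (4 ones in 1011001)


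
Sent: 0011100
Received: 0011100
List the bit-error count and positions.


XOR: 0000000

0 errors (received matches sent)


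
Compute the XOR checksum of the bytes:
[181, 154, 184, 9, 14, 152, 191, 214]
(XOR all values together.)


XOR chain: 181 ^ 154 ^ 184 ^ 9 ^ 14 ^ 152 ^ 191 ^ 214 = 97

97


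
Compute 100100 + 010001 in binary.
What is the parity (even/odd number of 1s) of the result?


100100 = 36
010001 = 17
Sum = 53 = 110101
1s count = 4

even parity (4 ones in 110101)


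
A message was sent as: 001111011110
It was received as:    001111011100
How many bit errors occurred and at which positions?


XOR: 000000000010

1 error(s) at position(s): 10


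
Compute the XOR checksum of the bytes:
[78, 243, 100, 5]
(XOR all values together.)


XOR chain: 78 ^ 243 ^ 100 ^ 5 = 220

220


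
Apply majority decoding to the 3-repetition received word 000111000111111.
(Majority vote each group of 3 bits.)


Groups: 000, 111, 000, 111, 111
Majority votes: 01011

01011


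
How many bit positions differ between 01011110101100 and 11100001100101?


XOR: 10111111001001
Count of 1s: 9

9


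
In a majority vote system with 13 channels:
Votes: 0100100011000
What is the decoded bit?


Ones: 4 out of 13
Threshold: 7

0 (4/13 voted 1)


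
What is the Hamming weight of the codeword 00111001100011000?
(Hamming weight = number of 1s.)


Counting 1s in 00111001100011000

7


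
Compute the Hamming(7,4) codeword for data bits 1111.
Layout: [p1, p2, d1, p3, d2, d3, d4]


Parity bits: p1=1, p2=1, p3=1

1111111


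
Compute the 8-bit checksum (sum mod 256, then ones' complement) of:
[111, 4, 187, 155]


Sum = 457 mod 256 = 201
Complement = 54

54


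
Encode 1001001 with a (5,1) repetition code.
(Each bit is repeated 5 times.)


Each bit -> 5 copies

11111000000000011111000000000011111


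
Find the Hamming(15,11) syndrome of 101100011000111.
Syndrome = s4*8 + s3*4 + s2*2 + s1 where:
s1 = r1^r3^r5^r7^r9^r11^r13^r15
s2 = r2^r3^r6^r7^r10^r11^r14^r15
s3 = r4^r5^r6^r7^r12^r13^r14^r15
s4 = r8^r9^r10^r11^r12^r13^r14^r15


s1=1, s2=1, s3=0, s4=1

Syndrome = 11 (error at position 11)


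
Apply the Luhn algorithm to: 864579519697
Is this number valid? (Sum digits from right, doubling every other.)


Luhn sum = 73
73 mod 10 = 3

Invalid (Luhn sum mod 10 = 3)


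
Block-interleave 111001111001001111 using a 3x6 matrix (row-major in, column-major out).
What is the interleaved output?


Matrix:
  111001
  111001
  001111
Read columns: 110110111001001111

110110111001001111


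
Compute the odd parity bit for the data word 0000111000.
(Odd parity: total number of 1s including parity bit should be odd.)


Number of 1s in data: 3
Parity bit: 0

0


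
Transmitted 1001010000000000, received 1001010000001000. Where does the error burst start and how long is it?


XOR: 0000000000001000

Burst at position 12, length 1


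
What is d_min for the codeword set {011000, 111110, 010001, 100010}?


Comparing all pairs, minimum distance: 2
Can detect 1 errors, correct 0 errors

2


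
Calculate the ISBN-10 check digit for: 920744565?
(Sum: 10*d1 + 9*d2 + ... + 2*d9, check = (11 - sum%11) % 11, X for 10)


Weighted sum: 249
249 mod 11 = 7

Check digit: 4


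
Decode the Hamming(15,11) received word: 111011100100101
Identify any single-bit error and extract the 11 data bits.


Syndrome = 12: error at position 12

Data: 11110101101 (corrected bit 12)


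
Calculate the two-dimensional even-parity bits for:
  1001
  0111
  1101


Row parities: 011
Column parities: 0011

Row P: 011, Col P: 0011, Corner: 0


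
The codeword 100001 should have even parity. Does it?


Number of 1s: 2

Yes, parity is correct (2 ones)


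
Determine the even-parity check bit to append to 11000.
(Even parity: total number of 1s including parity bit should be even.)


Number of 1s in data: 2
Parity bit: 0

0


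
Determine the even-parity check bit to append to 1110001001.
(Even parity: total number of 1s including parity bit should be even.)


Number of 1s in data: 5
Parity bit: 1

1


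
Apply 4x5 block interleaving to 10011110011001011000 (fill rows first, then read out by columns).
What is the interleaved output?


Matrix:
  10011
  11001
  10010
  11000
Read columns: 11110101000010101100

11110101000010101100


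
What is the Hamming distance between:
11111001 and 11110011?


XOR: 00001010
Count of 1s: 2

2


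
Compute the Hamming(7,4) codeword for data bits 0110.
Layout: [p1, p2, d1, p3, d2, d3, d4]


Parity bits: p1=1, p2=1, p3=0

1100110


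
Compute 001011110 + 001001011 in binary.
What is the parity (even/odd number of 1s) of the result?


001011110 = 94
001001011 = 75
Sum = 169 = 10101001
1s count = 4

even parity (4 ones in 10101001)


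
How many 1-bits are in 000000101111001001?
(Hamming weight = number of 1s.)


Counting 1s in 000000101111001001

7


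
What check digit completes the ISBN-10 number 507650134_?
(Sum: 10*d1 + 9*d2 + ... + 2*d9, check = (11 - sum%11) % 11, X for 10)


Weighted sum: 199
199 mod 11 = 1

Check digit: X


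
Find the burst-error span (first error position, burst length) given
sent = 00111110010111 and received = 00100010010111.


XOR: 00011100000000

Burst at position 3, length 3


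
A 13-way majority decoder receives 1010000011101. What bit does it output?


Ones: 6 out of 13
Threshold: 7

0 (6/13 voted 1)


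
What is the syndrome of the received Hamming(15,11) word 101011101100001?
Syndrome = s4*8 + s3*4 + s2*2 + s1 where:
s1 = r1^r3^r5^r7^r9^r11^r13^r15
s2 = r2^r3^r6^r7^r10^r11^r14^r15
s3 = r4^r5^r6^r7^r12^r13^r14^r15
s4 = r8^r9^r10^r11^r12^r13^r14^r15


s1=0, s2=1, s3=0, s4=1

Syndrome = 10 (error at position 10)


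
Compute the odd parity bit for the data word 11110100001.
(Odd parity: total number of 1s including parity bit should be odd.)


Number of 1s in data: 6
Parity bit: 1

1


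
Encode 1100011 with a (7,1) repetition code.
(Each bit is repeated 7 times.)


Each bit -> 7 copies

1111111111111100000000000000000000011111111111111


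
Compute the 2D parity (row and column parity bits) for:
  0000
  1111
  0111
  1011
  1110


Row parities: 00111
Column parities: 1101

Row P: 00111, Col P: 1101, Corner: 1


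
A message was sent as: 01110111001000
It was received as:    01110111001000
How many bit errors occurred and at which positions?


XOR: 00000000000000

0 errors (received matches sent)


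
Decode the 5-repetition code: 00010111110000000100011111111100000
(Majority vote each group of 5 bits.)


Groups: 00010, 11111, 00000, 00100, 01111, 11111, 00000
Majority votes: 0100110

0100110


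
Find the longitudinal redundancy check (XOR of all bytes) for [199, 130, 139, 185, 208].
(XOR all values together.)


XOR chain: 199 ^ 130 ^ 139 ^ 185 ^ 208 = 167

167


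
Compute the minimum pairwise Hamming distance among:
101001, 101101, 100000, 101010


Comparing all pairs, minimum distance: 1
Can detect 0 errors, correct 0 errors

1


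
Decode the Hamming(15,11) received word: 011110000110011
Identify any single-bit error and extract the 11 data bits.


Syndrome = 0: no error detected

Data: 11000110011 (no errors)


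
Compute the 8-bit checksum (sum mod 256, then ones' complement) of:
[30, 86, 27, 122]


Sum = 265 mod 256 = 9
Complement = 246

246


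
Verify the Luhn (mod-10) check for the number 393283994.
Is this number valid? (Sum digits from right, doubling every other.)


Luhn sum = 55
55 mod 10 = 5

Invalid (Luhn sum mod 10 = 5)


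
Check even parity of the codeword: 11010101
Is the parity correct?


Number of 1s: 5

No, parity error (5 ones)


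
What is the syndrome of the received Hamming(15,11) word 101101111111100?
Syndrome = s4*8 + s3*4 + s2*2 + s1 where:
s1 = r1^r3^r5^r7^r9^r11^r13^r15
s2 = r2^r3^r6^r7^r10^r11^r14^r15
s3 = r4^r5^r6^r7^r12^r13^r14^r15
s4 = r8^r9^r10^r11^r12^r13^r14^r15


s1=0, s2=1, s3=1, s4=0

Syndrome = 6 (error at position 6)


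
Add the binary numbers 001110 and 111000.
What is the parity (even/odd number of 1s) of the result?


001110 = 14
111000 = 56
Sum = 70 = 1000110
1s count = 3

odd parity (3 ones in 1000110)


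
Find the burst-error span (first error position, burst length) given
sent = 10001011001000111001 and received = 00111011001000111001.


XOR: 10110000000000000000

Burst at position 0, length 4


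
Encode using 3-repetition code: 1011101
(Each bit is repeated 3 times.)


Each bit -> 3 copies

111000111111111000111


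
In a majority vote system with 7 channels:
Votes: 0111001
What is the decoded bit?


Ones: 4 out of 7
Threshold: 4

1 (4/7 voted 1)


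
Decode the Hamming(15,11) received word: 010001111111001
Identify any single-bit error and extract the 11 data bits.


Syndrome = 0: no error detected

Data: 00111111001 (no errors)


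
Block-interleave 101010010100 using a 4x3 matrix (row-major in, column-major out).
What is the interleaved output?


Matrix:
  101
  010
  010
  100
Read columns: 100101101000

100101101000


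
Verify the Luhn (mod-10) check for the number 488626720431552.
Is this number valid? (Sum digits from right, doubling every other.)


Luhn sum = 59
59 mod 10 = 9

Invalid (Luhn sum mod 10 = 9)


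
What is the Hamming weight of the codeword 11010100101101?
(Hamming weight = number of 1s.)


Counting 1s in 11010100101101

8


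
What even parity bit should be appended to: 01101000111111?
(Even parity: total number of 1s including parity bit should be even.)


Number of 1s in data: 9
Parity bit: 1

1


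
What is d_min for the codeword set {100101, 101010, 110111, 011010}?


Comparing all pairs, minimum distance: 2
Can detect 1 errors, correct 0 errors

2


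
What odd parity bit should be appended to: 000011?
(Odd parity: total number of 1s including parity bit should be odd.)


Number of 1s in data: 2
Parity bit: 1

1


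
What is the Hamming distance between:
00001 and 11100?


XOR: 11101
Count of 1s: 4

4


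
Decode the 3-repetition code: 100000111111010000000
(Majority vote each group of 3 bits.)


Groups: 100, 000, 111, 111, 010, 000, 000
Majority votes: 0011000

0011000


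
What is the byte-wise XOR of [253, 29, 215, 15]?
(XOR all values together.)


XOR chain: 253 ^ 29 ^ 215 ^ 15 = 56

56


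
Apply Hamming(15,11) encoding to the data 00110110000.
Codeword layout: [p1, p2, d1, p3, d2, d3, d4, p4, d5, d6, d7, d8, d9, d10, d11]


Parity bits: p1=0, p2=0, p3=0, p4=0

000001100110000


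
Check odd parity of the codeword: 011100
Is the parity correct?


Number of 1s: 3

Yes, parity is correct (3 ones)


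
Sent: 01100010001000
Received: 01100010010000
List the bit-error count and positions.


XOR: 00000000011000

2 error(s) at position(s): 9, 10


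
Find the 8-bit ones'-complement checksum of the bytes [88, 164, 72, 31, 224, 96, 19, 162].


Sum = 856 mod 256 = 88
Complement = 167

167


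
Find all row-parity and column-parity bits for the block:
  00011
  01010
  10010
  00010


Row parities: 0001
Column parities: 11001

Row P: 0001, Col P: 11001, Corner: 1


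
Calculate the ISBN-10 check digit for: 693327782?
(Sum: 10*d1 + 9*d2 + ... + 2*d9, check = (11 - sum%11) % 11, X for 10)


Weighted sum: 289
289 mod 11 = 3

Check digit: 8


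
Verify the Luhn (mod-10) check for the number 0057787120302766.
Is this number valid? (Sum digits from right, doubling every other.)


Luhn sum = 57
57 mod 10 = 7

Invalid (Luhn sum mod 10 = 7)


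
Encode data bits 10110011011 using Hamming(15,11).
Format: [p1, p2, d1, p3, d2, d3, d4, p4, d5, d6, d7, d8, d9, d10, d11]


Parity bits: p1=0, p2=0, p3=1, p4=0

001101100011011


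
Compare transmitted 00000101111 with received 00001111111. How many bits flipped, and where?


XOR: 00001010000

2 error(s) at position(s): 4, 6


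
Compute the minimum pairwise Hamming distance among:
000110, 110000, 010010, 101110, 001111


Comparing all pairs, minimum distance: 2
Can detect 1 errors, correct 0 errors

2


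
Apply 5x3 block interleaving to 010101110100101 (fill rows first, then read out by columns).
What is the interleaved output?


Matrix:
  010
  101
  110
  100
  101
Read columns: 011111010001001

011111010001001


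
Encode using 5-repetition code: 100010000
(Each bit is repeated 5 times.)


Each bit -> 5 copies

111110000000000000001111100000000000000000000


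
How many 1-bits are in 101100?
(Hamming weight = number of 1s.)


Counting 1s in 101100

3


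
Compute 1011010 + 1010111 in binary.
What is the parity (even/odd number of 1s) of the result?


1011010 = 90
1010111 = 87
Sum = 177 = 10110001
1s count = 4

even parity (4 ones in 10110001)


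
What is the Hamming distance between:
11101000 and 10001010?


XOR: 01100010
Count of 1s: 3

3


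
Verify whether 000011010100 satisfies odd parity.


Number of 1s: 4

No, parity error (4 ones)


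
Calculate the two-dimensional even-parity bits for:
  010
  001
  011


Row parities: 110
Column parities: 000

Row P: 110, Col P: 000, Corner: 0


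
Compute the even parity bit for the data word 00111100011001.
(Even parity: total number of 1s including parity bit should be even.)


Number of 1s in data: 7
Parity bit: 1

1


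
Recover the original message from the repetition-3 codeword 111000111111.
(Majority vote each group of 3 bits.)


Groups: 111, 000, 111, 111
Majority votes: 1011

1011


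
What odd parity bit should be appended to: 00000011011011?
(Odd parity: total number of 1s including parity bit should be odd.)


Number of 1s in data: 6
Parity bit: 1

1


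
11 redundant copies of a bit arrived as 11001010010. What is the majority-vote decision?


Ones: 5 out of 11
Threshold: 6

0 (5/11 voted 1)


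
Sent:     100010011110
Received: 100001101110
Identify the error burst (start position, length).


XOR: 000011110000

Burst at position 4, length 4


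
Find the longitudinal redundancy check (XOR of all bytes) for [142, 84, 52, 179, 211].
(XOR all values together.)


XOR chain: 142 ^ 84 ^ 52 ^ 179 ^ 211 = 142

142


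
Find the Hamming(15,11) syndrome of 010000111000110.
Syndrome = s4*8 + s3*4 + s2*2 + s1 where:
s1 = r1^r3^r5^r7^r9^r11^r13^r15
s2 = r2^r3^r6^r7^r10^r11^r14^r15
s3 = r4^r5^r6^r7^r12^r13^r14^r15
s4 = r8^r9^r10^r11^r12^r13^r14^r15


s1=1, s2=1, s3=1, s4=0

Syndrome = 7 (error at position 7)


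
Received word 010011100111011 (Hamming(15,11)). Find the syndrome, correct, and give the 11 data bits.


Syndrome = 10: error at position 10

Data: 01110011011 (corrected bit 10)


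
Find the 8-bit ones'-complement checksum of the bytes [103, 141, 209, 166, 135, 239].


Sum = 993 mod 256 = 225
Complement = 30

30


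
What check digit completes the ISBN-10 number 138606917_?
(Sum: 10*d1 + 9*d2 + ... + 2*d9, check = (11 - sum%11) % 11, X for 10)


Weighted sum: 226
226 mod 11 = 6

Check digit: 5


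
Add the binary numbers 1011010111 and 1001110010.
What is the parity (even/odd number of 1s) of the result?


1011010111 = 727
1001110010 = 626
Sum = 1353 = 10101001001
1s count = 5

odd parity (5 ones in 10101001001)


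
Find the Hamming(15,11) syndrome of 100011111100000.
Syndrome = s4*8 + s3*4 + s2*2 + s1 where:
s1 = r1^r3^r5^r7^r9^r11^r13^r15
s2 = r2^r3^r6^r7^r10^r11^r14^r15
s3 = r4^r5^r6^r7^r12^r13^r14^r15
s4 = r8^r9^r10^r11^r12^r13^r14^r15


s1=0, s2=1, s3=1, s4=1

Syndrome = 14 (error at position 14)


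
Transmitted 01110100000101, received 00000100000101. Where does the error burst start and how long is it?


XOR: 01110000000000

Burst at position 1, length 3


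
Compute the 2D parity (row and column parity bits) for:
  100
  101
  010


Row parities: 101
Column parities: 011

Row P: 101, Col P: 011, Corner: 0


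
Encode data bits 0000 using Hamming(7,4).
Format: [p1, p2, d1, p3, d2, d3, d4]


Parity bits: p1=0, p2=0, p3=0

0000000


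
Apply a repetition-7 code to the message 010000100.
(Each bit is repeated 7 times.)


Each bit -> 7 copies

000000011111110000000000000000000000000000111111100000000000000


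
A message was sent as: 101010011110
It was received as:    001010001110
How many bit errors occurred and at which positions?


XOR: 100000010000

2 error(s) at position(s): 0, 7


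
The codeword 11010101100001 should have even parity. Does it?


Number of 1s: 7

No, parity error (7 ones)


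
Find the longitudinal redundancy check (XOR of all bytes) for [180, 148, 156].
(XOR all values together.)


XOR chain: 180 ^ 148 ^ 156 = 188

188


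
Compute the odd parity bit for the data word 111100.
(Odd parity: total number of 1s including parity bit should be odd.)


Number of 1s in data: 4
Parity bit: 1

1


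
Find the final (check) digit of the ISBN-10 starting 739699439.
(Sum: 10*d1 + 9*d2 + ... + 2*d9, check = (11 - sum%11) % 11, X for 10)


Weighted sum: 353
353 mod 11 = 1

Check digit: X


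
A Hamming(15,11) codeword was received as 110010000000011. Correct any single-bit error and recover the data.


Syndrome = 7: error at position 7

Data: 01010000011 (corrected bit 7)


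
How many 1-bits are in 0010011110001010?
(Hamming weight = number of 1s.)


Counting 1s in 0010011110001010

7


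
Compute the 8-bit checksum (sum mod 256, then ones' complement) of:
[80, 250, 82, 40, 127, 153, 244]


Sum = 976 mod 256 = 208
Complement = 47

47


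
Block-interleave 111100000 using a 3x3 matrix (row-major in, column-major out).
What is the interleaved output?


Matrix:
  111
  100
  000
Read columns: 110100100

110100100


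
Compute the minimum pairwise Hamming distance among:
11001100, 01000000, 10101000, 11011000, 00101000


Comparing all pairs, minimum distance: 1
Can detect 0 errors, correct 0 errors

1


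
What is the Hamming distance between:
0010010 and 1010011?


XOR: 1000001
Count of 1s: 2

2


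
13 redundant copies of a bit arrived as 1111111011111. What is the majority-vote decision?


Ones: 12 out of 13
Threshold: 7

1 (12/13 voted 1)


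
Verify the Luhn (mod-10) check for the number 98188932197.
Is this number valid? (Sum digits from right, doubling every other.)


Luhn sum = 65
65 mod 10 = 5

Invalid (Luhn sum mod 10 = 5)


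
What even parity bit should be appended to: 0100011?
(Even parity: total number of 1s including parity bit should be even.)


Number of 1s in data: 3
Parity bit: 1

1


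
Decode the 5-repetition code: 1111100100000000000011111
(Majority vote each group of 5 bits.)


Groups: 11111, 00100, 00000, 00000, 11111
Majority votes: 10001

10001


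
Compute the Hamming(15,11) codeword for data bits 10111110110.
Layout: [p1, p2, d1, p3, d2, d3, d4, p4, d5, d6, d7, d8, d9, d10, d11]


Parity bits: p1=1, p2=0, p3=0, p4=1

101001111110110


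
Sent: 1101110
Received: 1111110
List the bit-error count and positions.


XOR: 0010000

1 error(s) at position(s): 2


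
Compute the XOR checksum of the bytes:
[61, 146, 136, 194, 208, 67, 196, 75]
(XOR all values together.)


XOR chain: 61 ^ 146 ^ 136 ^ 194 ^ 208 ^ 67 ^ 196 ^ 75 = 249

249


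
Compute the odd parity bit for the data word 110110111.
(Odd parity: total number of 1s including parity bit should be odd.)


Number of 1s in data: 7
Parity bit: 0

0


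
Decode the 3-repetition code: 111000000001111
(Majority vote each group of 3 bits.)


Groups: 111, 000, 000, 001, 111
Majority votes: 10001

10001


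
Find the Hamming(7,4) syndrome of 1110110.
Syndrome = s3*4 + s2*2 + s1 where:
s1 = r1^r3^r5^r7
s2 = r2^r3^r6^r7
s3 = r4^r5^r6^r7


s1=1, s2=1, s3=0

Syndrome = 3 (error at position 3)


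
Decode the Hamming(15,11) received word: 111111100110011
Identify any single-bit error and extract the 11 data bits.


Syndrome = 0: no error detected

Data: 11110110011 (no errors)


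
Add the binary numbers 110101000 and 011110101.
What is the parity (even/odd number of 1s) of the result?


110101000 = 424
011110101 = 245
Sum = 669 = 1010011101
1s count = 6

even parity (6 ones in 1010011101)


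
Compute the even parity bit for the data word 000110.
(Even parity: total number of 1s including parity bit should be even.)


Number of 1s in data: 2
Parity bit: 0

0


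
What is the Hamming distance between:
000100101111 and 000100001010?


XOR: 000000100101
Count of 1s: 3

3


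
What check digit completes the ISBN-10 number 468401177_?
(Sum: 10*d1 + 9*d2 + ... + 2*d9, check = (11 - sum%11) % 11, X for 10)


Weighted sum: 230
230 mod 11 = 10

Check digit: 1


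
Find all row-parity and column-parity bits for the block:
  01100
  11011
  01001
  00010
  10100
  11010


Row parities: 000101
Column parities: 10010

Row P: 000101, Col P: 10010, Corner: 0


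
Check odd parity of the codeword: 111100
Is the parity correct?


Number of 1s: 4

No, parity error (4 ones)


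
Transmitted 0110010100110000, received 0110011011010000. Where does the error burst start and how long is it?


XOR: 0000001111100000

Burst at position 6, length 5
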